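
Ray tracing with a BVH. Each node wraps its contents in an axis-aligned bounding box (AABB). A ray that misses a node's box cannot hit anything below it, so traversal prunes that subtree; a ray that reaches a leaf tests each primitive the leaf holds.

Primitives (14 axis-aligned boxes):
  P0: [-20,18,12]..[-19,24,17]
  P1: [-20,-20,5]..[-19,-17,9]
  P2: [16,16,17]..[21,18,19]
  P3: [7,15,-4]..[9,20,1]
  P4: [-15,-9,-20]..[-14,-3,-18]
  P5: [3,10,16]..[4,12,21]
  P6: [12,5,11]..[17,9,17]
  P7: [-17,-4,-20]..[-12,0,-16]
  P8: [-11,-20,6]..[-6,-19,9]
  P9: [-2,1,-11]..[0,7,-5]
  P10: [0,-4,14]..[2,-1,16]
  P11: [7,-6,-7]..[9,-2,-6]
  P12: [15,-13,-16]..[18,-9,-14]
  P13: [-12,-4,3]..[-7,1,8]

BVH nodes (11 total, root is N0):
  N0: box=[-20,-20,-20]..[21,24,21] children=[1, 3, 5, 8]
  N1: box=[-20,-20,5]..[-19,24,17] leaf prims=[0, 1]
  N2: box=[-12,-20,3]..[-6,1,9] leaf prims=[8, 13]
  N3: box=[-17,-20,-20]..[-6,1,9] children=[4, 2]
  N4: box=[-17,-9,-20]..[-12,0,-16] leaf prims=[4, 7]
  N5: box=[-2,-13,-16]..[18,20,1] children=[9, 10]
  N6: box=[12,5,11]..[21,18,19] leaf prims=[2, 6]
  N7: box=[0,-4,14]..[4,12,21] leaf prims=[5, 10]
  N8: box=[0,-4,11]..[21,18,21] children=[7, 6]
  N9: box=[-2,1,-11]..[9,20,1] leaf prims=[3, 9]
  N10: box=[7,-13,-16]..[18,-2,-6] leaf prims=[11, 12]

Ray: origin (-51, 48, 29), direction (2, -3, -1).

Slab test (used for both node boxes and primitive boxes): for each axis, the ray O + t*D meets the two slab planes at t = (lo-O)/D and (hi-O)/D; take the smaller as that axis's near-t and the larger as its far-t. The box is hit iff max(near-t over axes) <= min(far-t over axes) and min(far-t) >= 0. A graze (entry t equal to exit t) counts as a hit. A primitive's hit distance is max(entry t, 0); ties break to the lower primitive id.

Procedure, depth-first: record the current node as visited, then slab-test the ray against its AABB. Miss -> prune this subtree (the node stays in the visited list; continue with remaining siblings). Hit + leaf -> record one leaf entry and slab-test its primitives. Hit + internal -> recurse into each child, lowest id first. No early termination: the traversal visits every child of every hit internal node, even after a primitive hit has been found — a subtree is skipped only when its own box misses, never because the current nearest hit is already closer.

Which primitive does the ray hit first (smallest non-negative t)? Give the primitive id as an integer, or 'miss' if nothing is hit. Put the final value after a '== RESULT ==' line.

Traverse from the root:
N0 x:[31/2,36] y:[8,68/3] z:[8,49] -> hit [31/2,68/3], descend [1, 3, 5, 8]
  N1 x:[31/2,16] y:[8,68/3] z:[12,24] -> hit [31/2,16] leaf, test {P0(miss), P1(miss)}
  N3 x:[17,45/2] y:[47/3,68/3] z:[20,49] -> hit [20,45/2], descend [2, 4]
    N2 x:[39/2,45/2] y:[47/3,68/3] z:[20,26] -> hit [20,45/2] leaf, test {P8@t=67/3, P13(miss)}
    N4 x:[17,39/2] y:[16,19] z:[45,49] -> miss, prune
  N5 x:[49/2,69/2] y:[28/3,61/3] z:[28,45] -> miss, prune
  N8 x:[51/2,36] y:[10,52/3] z:[8,18] -> miss, prune

7 AABB tests over nodes [0, 1, 3, 2, 4, 5, 8]; 2 leaves entered; closest P8.

== RESULT ==
8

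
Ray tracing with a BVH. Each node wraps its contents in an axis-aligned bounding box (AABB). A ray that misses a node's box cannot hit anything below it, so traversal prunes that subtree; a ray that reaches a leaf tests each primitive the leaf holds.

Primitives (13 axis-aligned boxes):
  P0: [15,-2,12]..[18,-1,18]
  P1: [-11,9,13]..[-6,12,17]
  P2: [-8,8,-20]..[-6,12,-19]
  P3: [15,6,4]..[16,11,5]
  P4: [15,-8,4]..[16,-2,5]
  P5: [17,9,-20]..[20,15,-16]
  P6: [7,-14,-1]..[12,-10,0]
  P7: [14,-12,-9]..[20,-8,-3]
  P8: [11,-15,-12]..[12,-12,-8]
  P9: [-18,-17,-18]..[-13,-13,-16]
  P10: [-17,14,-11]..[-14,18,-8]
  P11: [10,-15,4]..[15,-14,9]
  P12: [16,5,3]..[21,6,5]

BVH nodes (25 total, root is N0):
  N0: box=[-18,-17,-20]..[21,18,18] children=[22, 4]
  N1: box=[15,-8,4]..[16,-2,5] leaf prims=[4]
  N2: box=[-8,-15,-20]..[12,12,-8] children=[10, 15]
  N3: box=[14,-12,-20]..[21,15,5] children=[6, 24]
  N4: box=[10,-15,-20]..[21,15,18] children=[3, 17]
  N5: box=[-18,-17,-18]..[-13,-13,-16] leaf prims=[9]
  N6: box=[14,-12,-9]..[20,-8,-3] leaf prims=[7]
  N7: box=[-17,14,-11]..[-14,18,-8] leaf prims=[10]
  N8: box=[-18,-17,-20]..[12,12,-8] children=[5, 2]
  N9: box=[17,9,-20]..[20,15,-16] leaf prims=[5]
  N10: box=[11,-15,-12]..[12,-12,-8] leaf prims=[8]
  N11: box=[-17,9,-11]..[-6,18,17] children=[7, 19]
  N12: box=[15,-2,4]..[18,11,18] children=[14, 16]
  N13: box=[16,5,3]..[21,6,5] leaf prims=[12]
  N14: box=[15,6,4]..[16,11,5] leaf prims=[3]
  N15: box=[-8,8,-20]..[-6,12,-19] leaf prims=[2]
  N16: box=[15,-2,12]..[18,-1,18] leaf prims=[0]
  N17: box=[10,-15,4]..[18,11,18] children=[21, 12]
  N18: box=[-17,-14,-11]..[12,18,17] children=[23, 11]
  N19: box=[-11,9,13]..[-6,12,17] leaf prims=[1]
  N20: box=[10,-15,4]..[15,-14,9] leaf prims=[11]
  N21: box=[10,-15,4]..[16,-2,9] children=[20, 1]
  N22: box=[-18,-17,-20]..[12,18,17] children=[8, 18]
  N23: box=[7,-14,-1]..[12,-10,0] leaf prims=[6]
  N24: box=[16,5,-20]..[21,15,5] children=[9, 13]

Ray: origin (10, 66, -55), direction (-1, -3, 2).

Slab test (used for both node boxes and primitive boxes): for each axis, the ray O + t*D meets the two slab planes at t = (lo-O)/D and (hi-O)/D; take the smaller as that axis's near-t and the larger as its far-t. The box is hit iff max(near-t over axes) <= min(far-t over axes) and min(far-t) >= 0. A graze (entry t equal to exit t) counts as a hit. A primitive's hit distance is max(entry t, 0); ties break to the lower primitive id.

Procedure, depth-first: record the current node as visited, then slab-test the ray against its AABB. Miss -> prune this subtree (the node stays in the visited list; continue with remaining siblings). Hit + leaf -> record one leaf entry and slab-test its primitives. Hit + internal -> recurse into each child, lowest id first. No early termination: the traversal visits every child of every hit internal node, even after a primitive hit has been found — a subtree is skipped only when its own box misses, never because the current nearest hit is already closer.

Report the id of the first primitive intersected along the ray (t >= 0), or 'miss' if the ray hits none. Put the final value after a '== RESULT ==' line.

Traverse from the root:
N0 x:[-11,28] y:[16,83/3] z:[35/2,73/2] -> hit [35/2,83/3], descend [4, 22]
  N4 x:[-11,0] y:[17,27] z:[35/2,73/2] -> miss, prune
  N22 x:[-2,28] y:[16,83/3] z:[35/2,36] -> hit [35/2,83/3], descend [8, 18]
    N8 x:[-2,28] y:[18,83/3] z:[35/2,47/2] -> hit [18,47/2], descend [2, 5]
      N2 x:[-2,18] y:[18,27] z:[35/2,47/2] -> hit [18,18], descend [10, 15]
        N10 x:[-2,-1] y:[26,27] z:[43/2,47/2] -> miss, prune
        N15 x:[16,18] y:[18,58/3] z:[35/2,18] -> hit [18,18] leaf, test {P2@t=18}
      N5 x:[23,28] y:[79/3,83/3] z:[37/2,39/2] -> miss, prune
    N18 x:[-2,27] y:[16,80/3] z:[22,36] -> hit [22,80/3], descend [11, 23]
      N11 x:[16,27] y:[16,19] z:[22,36] -> miss, prune
      N23 x:[-2,3] y:[76/3,80/3] z:[27,55/2] -> miss, prune

11 AABB tests over nodes [0, 4, 22, 8, 2, 10, 15, 5, 18, 11, 23]; 1 leaf entered; closest P2.

== RESULT ==
2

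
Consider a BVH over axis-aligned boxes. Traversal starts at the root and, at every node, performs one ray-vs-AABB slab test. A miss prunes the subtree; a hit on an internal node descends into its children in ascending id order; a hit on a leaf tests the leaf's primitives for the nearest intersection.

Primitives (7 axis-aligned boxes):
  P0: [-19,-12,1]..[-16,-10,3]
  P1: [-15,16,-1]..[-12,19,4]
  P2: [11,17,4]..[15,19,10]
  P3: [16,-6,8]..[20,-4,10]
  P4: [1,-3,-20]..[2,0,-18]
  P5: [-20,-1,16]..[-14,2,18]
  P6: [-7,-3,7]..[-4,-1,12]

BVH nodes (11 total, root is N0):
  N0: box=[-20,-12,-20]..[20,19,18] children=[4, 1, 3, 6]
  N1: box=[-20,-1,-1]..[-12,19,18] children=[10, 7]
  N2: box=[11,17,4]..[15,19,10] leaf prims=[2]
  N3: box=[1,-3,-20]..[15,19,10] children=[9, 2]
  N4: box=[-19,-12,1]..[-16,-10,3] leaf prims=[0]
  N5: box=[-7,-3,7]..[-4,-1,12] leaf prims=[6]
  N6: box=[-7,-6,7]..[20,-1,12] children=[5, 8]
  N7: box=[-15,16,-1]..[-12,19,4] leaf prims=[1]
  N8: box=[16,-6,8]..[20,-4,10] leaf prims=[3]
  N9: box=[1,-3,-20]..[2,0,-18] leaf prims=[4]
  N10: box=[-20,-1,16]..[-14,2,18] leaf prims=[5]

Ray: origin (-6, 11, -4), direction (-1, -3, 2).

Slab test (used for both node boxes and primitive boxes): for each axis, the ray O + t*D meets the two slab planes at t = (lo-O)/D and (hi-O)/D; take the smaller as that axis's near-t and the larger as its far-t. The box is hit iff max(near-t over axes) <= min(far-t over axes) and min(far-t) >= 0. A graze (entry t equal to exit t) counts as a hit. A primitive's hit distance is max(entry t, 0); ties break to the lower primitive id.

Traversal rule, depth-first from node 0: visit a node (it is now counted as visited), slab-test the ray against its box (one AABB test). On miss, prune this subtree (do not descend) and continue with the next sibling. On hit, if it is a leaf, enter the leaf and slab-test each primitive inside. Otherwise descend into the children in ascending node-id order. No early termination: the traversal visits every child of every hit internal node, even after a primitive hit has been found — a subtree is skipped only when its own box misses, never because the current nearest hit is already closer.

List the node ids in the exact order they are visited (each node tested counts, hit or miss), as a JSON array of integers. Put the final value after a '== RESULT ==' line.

Walk:
N0 x:[-26,14] y:[-8/3,23/3] z:[-8,11] -> hit [-8/3,23/3], descend [1, 3, 4, 6]
  N1 x:[6,14] y:[-8/3,4] z:[3/2,11] -> miss, prune
  N3 x:[-21,-7] y:[-8/3,14/3] z:[-8,7] -> miss, prune
  N4 x:[10,13] y:[7,23/3] z:[5/2,7/2] -> miss, prune
  N6 x:[-26,1] y:[4,17/3] z:[11/2,8] -> miss, prune

Summary -> nodes [0, 1, 3, 4, 6]; box-tests=5; leaf-entries=0; first=miss

== RESULT ==
[0, 1, 3, 4, 6]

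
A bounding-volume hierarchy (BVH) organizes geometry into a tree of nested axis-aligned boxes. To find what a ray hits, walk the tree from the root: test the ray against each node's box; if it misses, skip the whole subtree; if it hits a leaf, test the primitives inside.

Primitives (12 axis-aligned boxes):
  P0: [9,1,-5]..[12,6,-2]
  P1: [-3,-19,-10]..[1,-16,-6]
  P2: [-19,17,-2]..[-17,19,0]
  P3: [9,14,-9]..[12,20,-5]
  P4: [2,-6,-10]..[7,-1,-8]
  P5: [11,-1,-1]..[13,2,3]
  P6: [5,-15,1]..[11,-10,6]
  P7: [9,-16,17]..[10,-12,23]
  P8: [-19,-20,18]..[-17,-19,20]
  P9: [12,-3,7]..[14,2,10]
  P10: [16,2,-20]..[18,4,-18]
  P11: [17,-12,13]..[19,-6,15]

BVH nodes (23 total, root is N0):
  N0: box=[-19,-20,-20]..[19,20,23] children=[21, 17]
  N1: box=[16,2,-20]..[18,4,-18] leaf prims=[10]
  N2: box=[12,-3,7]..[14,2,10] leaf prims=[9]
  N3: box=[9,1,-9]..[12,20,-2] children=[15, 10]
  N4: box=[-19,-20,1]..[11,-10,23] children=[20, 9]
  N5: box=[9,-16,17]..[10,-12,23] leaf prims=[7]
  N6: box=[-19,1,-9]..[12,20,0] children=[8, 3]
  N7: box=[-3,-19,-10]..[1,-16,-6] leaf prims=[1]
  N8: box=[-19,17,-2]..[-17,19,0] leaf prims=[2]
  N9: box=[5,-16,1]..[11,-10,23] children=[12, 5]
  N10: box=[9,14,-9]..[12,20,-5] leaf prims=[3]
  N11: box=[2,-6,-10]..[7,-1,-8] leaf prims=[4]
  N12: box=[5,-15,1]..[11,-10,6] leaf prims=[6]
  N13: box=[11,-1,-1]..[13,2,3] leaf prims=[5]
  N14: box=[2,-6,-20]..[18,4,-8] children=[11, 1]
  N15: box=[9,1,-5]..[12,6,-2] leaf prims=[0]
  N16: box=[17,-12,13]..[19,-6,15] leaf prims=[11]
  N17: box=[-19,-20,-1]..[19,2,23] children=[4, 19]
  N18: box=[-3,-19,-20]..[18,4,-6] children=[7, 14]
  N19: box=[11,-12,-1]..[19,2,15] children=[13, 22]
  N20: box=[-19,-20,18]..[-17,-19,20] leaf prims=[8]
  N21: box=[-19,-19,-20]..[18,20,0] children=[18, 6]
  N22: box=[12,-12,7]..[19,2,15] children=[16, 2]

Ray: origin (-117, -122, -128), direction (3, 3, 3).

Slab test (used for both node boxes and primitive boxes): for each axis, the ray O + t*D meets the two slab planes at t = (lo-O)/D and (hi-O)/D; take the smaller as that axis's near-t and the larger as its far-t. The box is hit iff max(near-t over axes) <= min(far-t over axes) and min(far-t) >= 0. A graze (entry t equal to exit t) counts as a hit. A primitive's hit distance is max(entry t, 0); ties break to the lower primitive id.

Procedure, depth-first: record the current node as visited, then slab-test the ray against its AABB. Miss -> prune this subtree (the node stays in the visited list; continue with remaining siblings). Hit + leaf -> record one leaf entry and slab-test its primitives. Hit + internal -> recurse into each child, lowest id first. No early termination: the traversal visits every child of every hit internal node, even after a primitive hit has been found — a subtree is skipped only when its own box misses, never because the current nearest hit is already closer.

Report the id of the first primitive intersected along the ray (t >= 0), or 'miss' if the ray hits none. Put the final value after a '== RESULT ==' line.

Trace the traversal:
N0 x:[98/3,136/3] y:[34,142/3] z:[36,151/3] -> hit [36,136/3], descend [17, 21]
  N17 x:[98/3,136/3] y:[34,124/3] z:[127/3,151/3] -> miss, prune
  N21 x:[98/3,45] y:[103/3,142/3] z:[36,128/3] -> hit [36,128/3], descend [6, 18]
    N6 x:[98/3,43] y:[41,142/3] z:[119/3,128/3] -> hit [41,128/3], descend [3, 8]
      N3 x:[42,43] y:[41,142/3] z:[119/3,42] -> hit [42,42], descend [10, 15]
        N10 x:[42,43] y:[136/3,142/3] z:[119/3,41] -> miss, prune
        N15 x:[42,43] y:[41,128/3] z:[41,42] -> hit [42,42] leaf, test {P0@t=42}
      N8 x:[98/3,100/3] y:[139/3,47] z:[42,128/3] -> miss, prune
    N18 x:[38,45] y:[103/3,42] z:[36,122/3] -> hit [38,122/3], descend [7, 14]
      N7 x:[38,118/3] y:[103/3,106/3] z:[118/3,122/3] -> miss, prune
      N14 x:[119/3,45] y:[116/3,42] z:[36,40] -> hit [119/3,40], descend [1, 11]
        N1 x:[133/3,45] y:[124/3,42] z:[36,110/3] -> miss, prune
        N11 x:[119/3,124/3] y:[116/3,121/3] z:[118/3,40] -> hit [119/3,40] leaf, test {P4@t=119/3}

13 AABB tests over nodes [0, 17, 21, 6, 3, 10, 15, 8, 18, 7, 14, 1, 11]; 2 leaves entered; closest P4.

== RESULT ==
4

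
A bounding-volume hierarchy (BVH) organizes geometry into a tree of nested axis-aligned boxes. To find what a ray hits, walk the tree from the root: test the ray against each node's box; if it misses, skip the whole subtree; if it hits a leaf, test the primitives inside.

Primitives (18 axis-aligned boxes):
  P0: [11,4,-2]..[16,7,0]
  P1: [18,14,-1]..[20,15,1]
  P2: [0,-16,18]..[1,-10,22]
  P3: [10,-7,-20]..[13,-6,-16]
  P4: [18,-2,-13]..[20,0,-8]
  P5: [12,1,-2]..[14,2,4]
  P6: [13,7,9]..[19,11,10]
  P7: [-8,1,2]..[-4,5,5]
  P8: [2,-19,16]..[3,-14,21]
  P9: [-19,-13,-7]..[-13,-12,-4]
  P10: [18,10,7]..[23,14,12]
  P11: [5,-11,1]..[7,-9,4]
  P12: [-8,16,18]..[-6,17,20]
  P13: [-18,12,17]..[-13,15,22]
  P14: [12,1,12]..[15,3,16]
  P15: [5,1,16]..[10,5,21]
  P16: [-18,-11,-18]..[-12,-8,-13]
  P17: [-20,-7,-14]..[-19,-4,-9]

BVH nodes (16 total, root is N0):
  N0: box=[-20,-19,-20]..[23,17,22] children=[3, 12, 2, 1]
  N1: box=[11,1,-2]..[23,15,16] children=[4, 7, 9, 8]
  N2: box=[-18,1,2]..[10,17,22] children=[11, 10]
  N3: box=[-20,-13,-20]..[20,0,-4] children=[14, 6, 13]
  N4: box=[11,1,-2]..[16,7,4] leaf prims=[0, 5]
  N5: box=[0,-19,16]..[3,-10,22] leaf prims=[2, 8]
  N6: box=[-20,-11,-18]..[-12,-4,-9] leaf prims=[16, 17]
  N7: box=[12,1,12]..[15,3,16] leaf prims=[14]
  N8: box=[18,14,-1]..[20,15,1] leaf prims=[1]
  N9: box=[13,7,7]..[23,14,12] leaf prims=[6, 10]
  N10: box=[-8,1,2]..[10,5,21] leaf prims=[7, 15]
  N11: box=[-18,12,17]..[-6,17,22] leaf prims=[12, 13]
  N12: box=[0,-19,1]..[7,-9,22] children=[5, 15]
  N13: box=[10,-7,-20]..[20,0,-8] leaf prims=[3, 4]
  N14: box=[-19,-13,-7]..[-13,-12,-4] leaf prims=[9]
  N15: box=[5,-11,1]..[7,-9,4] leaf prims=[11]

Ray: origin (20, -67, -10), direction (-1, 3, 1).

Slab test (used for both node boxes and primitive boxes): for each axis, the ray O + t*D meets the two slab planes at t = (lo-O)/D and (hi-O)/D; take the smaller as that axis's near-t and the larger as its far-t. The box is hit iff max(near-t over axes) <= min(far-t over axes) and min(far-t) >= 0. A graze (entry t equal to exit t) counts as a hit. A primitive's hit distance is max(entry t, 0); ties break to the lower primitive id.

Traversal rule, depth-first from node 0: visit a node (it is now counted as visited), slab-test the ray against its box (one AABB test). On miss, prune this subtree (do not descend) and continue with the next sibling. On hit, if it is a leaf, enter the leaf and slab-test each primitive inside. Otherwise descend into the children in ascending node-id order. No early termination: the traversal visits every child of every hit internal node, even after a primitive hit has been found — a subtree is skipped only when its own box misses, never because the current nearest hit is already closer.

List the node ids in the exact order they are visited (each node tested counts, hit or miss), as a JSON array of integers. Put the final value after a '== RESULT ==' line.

Walk:
N0 x:[-3,40] y:[16,28] z:[-10,32] -> hit [16,28], descend [1, 2, 3, 12]
  N1 x:[-3,9] y:[68/3,82/3] z:[8,26] -> miss, prune
  N2 x:[10,38] y:[68/3,28] z:[12,32] -> hit [68/3,28], descend [10, 11]
    N10 x:[10,28] y:[68/3,24] z:[12,31] -> hit [68/3,24] leaf, test {P7(miss), P15(miss)}
    N11 x:[26,38] y:[79/3,28] z:[27,32] -> hit [27,28] leaf, test {P12@t=28, P13(miss)}
  N3 x:[0,40] y:[18,67/3] z:[-10,6] -> miss, prune
  N12 x:[13,20] y:[16,58/3] z:[11,32] -> hit [16,58/3], descend [5, 15]
    N5 x:[17,20] y:[16,19] z:[26,32] -> miss, prune
    N15 x:[13,15] y:[56/3,58/3] z:[11,14] -> miss, prune

Summary -> nodes [0, 1, 2, 10, 11, 3, 12, 5, 15]; box-tests=9; leaf-entries=2; first=P12

== RESULT ==
[0, 1, 2, 10, 11, 3, 12, 5, 15]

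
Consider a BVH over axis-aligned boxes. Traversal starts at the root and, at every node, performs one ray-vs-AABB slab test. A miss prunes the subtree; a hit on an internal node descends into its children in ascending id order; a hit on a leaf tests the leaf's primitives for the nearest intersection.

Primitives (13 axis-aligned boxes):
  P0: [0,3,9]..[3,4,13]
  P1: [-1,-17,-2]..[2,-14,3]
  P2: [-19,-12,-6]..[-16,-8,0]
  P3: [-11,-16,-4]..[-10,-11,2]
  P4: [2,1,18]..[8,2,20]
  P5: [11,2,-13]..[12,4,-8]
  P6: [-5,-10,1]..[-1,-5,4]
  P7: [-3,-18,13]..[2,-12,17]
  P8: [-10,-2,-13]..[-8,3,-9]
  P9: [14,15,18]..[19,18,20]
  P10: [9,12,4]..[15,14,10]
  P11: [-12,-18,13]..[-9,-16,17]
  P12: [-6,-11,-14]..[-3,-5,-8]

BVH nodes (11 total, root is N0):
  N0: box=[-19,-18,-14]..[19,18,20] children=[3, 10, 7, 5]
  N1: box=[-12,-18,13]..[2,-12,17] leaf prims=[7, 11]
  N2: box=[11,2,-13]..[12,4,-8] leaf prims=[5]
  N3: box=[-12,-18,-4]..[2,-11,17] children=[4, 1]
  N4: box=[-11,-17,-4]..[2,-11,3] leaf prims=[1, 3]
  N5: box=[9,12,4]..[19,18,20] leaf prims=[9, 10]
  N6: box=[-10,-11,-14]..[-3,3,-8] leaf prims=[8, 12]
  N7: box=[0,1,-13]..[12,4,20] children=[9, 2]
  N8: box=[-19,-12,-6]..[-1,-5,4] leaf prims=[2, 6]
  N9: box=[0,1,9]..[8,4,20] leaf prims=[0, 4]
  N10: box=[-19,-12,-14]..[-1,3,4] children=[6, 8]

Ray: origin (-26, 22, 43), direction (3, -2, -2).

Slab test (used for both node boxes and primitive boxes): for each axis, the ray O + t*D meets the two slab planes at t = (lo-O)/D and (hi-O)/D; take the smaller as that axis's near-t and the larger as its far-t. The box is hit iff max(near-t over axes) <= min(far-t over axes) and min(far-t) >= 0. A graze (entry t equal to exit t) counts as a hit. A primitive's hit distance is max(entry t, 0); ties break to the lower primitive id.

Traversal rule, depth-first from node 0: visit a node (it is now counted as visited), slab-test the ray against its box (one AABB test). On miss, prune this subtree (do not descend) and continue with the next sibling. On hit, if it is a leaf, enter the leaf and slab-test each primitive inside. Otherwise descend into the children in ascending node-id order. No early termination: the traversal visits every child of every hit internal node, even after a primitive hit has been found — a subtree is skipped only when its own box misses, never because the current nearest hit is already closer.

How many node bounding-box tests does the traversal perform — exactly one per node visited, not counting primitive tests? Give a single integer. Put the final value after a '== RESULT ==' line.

Traverse from the root:
N0 x:[7/3,15] y:[2,20] z:[23/2,57/2] -> hit [23/2,15], descend [3, 5, 7, 10]
  N3 x:[14/3,28/3] y:[33/2,20] z:[13,47/2] -> miss, prune
  N5 x:[35/3,15] y:[2,5] z:[23/2,39/2] -> miss, prune
  N7 x:[26/3,38/3] y:[9,21/2] z:[23/2,28] -> miss, prune
  N10 x:[7/3,25/3] y:[19/2,17] z:[39/2,57/2] -> miss, prune

Visited [0, 3, 5, 7, 10]. Tests: 5 box, 0 leaf. Nearest: miss.

== RESULT ==
5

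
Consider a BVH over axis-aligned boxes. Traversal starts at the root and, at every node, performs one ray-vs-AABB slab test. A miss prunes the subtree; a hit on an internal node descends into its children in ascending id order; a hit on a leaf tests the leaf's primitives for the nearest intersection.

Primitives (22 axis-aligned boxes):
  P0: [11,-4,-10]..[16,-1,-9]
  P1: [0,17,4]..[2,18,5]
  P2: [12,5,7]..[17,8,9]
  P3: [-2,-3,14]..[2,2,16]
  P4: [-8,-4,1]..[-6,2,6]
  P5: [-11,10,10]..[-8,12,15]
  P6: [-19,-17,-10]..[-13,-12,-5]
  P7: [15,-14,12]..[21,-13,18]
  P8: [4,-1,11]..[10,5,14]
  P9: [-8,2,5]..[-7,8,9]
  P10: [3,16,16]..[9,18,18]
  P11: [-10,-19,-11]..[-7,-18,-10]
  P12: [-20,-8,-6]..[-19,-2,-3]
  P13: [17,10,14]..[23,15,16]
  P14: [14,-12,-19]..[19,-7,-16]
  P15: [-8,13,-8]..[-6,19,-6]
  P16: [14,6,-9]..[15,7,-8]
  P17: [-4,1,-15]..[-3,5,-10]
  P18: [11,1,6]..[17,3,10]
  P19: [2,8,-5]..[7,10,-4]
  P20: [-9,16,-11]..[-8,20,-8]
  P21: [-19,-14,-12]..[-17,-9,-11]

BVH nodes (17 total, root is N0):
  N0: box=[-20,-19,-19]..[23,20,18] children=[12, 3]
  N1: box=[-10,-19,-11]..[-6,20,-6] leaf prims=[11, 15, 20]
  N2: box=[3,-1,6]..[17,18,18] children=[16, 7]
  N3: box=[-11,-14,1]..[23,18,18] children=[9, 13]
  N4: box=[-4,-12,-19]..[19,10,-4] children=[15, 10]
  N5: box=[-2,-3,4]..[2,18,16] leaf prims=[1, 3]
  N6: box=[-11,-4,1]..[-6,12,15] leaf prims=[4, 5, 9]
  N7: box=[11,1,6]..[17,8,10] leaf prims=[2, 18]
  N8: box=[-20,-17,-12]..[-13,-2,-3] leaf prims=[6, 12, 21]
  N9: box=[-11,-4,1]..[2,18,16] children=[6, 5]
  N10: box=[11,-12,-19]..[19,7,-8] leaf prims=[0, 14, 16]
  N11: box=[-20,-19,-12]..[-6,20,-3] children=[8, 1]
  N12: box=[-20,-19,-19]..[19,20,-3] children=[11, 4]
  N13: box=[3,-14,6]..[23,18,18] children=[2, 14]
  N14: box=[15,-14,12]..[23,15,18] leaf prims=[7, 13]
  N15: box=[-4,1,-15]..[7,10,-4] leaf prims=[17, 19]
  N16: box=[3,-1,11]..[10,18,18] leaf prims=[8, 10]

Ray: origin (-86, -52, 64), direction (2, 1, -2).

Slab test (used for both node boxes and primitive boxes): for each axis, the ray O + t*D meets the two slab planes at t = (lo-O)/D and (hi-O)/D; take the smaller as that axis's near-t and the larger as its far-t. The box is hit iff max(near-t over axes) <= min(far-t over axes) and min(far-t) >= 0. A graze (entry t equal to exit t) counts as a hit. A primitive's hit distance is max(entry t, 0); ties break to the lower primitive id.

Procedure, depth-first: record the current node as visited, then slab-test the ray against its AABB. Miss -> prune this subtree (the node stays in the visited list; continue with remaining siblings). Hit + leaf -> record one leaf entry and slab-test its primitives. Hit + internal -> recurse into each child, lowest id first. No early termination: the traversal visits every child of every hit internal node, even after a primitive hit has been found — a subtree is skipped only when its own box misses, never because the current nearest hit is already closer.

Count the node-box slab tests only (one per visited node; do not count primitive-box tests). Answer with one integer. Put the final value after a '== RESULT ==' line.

Walk:
N0 x:[33,109/2] y:[33,72] z:[23,83/2] -> hit [33,83/2], descend [3, 12]
  N3 x:[75/2,109/2] y:[38,70] z:[23,63/2] -> miss, prune
  N12 x:[33,105/2] y:[33,72] z:[67/2,83/2] -> hit [67/2,83/2], descend [4, 11]
    N4 x:[41,105/2] y:[40,62] z:[34,83/2] -> hit [41,83/2], descend [10, 15]
      N10 x:[97/2,105/2] y:[40,59] z:[36,83/2] -> miss, prune
      N15 x:[41,93/2] y:[53,62] z:[34,79/2] -> miss, prune
    N11 x:[33,40] y:[33,72] z:[67/2,38] -> hit [67/2,38], descend [1, 8]
      N1 x:[38,40] y:[33,72] z:[35,75/2] -> miss, prune
      N8 x:[33,73/2] y:[35,50] z:[67/2,38] -> hit [35,73/2] leaf, test {P6@t=35, P12(miss), P21(miss)}

order=[0, 3, 12, 4, 10, 15, 11, 1, 8]  |boxes|=9  |leaves|=1  hit=P6

== RESULT ==
9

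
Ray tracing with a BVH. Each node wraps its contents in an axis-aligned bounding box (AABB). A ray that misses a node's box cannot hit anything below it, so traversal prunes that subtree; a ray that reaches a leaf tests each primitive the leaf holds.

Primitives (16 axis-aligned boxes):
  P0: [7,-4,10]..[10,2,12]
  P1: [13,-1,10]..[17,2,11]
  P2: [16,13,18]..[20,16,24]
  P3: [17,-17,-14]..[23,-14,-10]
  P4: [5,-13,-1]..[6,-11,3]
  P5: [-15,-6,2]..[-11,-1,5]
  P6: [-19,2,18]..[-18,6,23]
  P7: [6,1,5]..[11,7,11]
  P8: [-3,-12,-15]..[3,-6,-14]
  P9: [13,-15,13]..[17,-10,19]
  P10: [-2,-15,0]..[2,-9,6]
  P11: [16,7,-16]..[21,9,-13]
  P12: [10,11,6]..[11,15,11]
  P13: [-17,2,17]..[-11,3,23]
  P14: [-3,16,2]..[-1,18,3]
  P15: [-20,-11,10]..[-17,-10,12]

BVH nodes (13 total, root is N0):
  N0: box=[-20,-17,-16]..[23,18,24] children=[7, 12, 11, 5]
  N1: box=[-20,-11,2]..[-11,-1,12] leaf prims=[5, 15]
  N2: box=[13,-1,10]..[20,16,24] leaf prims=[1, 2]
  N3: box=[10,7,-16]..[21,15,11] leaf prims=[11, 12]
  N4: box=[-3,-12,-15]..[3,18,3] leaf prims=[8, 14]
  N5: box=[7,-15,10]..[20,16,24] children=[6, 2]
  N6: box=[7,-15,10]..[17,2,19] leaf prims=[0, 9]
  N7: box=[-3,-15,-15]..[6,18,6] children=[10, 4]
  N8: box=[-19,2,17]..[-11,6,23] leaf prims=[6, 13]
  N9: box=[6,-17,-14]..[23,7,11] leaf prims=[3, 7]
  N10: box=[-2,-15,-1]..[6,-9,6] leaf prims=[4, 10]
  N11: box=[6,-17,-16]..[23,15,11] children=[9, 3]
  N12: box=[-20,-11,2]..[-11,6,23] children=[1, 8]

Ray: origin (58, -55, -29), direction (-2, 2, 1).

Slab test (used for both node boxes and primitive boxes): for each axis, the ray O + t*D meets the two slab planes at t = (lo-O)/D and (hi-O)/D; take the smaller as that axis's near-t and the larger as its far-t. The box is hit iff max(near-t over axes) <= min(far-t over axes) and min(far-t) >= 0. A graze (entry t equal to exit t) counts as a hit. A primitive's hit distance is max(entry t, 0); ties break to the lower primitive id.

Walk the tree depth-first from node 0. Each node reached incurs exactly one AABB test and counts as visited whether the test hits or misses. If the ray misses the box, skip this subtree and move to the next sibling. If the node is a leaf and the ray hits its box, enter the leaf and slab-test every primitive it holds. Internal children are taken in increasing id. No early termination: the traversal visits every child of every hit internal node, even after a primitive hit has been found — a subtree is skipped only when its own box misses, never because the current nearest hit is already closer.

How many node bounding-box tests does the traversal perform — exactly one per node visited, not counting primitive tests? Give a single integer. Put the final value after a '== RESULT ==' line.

Walk:
N0 x:[35/2,39] y:[19,73/2] z:[13,53] -> hit [19,73/2], descend [5, 7, 11, 12]
  N5 x:[19,51/2] y:[20,71/2] z:[39,53] -> miss, prune
  N7 x:[26,61/2] y:[20,73/2] z:[14,35] -> hit [26,61/2], descend [4, 10]
    N4 x:[55/2,61/2] y:[43/2,73/2] z:[14,32] -> hit [55/2,61/2] leaf, test {P8(miss), P14(miss)}
    N10 x:[26,30] y:[20,23] z:[28,35] -> miss, prune
  N11 x:[35/2,26] y:[19,35] z:[13,40] -> hit [19,26], descend [3, 9]
    N3 x:[37/2,24] y:[31,35] z:[13,40] -> miss, prune
    N9 x:[35/2,26] y:[19,31] z:[15,40] -> hit [19,26] leaf, test {P3@t=19, P7(miss)}
  N12 x:[69/2,39] y:[22,61/2] z:[31,52] -> miss, prune

Visited [0, 5, 7, 4, 10, 11, 3, 9, 12]. Tests: 9 box, 2 leaf. Nearest: P3.

== RESULT ==
9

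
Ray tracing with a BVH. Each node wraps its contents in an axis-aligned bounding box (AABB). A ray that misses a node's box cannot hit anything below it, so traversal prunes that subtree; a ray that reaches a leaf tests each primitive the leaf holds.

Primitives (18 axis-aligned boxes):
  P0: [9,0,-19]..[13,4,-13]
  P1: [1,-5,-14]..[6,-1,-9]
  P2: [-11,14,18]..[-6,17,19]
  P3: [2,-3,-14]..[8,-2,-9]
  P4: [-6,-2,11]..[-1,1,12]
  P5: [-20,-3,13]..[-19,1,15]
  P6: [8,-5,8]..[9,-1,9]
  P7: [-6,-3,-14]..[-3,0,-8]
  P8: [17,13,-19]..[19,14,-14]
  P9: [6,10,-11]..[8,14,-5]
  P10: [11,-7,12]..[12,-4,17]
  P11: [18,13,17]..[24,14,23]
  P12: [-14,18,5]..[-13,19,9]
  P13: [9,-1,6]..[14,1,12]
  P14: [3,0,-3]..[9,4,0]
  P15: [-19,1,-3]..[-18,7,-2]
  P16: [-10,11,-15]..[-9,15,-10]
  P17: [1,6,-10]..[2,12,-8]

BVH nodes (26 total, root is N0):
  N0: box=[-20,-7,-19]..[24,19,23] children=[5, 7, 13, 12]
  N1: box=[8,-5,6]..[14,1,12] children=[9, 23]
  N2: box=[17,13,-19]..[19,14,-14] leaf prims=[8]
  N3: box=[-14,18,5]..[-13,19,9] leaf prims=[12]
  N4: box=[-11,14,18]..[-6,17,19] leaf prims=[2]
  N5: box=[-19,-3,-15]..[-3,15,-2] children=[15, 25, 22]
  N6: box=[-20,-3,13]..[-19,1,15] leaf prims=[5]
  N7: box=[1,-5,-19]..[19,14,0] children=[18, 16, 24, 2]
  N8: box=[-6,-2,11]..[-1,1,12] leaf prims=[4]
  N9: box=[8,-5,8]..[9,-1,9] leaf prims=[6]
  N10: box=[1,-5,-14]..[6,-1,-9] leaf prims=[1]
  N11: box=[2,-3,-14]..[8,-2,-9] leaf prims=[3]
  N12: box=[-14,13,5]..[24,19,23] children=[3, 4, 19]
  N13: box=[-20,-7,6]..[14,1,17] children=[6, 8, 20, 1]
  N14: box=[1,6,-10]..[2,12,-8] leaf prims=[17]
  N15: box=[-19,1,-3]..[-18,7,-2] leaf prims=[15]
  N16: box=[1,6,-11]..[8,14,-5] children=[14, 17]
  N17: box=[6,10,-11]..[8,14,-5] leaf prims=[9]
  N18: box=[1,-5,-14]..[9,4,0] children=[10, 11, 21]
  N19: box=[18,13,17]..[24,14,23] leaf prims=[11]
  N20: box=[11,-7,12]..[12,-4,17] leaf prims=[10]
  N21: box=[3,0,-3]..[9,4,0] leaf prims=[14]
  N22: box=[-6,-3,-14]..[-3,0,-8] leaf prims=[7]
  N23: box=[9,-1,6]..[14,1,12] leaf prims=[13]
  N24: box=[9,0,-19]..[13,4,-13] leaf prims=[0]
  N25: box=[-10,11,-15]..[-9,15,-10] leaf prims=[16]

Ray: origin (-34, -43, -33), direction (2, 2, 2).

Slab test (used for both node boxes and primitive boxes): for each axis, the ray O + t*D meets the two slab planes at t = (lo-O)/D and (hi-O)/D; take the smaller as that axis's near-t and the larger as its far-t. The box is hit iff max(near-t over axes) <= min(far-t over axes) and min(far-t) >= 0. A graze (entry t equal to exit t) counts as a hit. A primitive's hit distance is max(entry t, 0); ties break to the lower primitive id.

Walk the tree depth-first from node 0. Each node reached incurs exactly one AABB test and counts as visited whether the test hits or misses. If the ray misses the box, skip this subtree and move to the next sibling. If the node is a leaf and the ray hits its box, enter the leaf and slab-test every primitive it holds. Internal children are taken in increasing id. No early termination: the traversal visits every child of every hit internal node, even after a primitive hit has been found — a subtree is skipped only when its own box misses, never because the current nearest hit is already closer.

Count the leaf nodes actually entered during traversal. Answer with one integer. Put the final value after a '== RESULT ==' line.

Trace the traversal:
N0 x:[7,29] y:[18,31] z:[7,28] -> hit [18,28], descend [5, 7, 12, 13]
  N5 x:[15/2,31/2] y:[20,29] z:[9,31/2] -> miss, prune
  N7 x:[35/2,53/2] y:[19,57/2] z:[7,33/2] -> miss, prune
  N12 x:[10,29] y:[28,31] z:[19,28] -> hit [28,28], descend [3, 4, 19]
    N3 x:[10,21/2] y:[61/2,31] z:[19,21] -> miss, prune
    N4 x:[23/2,14] y:[57/2,30] z:[51/2,26] -> miss, prune
    N19 x:[26,29] y:[28,57/2] z:[25,28] -> hit [28,28] leaf, test {P11@t=28}
  N13 x:[7,24] y:[18,22] z:[39/2,25] -> hit [39/2,22], descend [1, 6, 8, 20]
    N1 x:[21,24] y:[19,22] z:[39/2,45/2] -> hit [21,22], descend [9, 23]
      N9 x:[21,43/2] y:[19,21] z:[41/2,21] -> hit [21,21] leaf, test {P6@t=21}
      N23 x:[43/2,24] y:[21,22] z:[39/2,45/2] -> hit [43/2,22] leaf, test {P13@t=43/2}
    N6 x:[7,15/2] y:[20,22] z:[23,24] -> miss, prune
    N8 x:[14,33/2] y:[41/2,22] z:[22,45/2] -> miss, prune
    N20 x:[45/2,23] y:[18,39/2] z:[45/2,25] -> miss, prune

order=[0, 5, 7, 12, 3, 4, 19, 13, 1, 9, 23, 6, 8, 20]  |boxes|=14  |leaves|=3  hit=P6

== RESULT ==
3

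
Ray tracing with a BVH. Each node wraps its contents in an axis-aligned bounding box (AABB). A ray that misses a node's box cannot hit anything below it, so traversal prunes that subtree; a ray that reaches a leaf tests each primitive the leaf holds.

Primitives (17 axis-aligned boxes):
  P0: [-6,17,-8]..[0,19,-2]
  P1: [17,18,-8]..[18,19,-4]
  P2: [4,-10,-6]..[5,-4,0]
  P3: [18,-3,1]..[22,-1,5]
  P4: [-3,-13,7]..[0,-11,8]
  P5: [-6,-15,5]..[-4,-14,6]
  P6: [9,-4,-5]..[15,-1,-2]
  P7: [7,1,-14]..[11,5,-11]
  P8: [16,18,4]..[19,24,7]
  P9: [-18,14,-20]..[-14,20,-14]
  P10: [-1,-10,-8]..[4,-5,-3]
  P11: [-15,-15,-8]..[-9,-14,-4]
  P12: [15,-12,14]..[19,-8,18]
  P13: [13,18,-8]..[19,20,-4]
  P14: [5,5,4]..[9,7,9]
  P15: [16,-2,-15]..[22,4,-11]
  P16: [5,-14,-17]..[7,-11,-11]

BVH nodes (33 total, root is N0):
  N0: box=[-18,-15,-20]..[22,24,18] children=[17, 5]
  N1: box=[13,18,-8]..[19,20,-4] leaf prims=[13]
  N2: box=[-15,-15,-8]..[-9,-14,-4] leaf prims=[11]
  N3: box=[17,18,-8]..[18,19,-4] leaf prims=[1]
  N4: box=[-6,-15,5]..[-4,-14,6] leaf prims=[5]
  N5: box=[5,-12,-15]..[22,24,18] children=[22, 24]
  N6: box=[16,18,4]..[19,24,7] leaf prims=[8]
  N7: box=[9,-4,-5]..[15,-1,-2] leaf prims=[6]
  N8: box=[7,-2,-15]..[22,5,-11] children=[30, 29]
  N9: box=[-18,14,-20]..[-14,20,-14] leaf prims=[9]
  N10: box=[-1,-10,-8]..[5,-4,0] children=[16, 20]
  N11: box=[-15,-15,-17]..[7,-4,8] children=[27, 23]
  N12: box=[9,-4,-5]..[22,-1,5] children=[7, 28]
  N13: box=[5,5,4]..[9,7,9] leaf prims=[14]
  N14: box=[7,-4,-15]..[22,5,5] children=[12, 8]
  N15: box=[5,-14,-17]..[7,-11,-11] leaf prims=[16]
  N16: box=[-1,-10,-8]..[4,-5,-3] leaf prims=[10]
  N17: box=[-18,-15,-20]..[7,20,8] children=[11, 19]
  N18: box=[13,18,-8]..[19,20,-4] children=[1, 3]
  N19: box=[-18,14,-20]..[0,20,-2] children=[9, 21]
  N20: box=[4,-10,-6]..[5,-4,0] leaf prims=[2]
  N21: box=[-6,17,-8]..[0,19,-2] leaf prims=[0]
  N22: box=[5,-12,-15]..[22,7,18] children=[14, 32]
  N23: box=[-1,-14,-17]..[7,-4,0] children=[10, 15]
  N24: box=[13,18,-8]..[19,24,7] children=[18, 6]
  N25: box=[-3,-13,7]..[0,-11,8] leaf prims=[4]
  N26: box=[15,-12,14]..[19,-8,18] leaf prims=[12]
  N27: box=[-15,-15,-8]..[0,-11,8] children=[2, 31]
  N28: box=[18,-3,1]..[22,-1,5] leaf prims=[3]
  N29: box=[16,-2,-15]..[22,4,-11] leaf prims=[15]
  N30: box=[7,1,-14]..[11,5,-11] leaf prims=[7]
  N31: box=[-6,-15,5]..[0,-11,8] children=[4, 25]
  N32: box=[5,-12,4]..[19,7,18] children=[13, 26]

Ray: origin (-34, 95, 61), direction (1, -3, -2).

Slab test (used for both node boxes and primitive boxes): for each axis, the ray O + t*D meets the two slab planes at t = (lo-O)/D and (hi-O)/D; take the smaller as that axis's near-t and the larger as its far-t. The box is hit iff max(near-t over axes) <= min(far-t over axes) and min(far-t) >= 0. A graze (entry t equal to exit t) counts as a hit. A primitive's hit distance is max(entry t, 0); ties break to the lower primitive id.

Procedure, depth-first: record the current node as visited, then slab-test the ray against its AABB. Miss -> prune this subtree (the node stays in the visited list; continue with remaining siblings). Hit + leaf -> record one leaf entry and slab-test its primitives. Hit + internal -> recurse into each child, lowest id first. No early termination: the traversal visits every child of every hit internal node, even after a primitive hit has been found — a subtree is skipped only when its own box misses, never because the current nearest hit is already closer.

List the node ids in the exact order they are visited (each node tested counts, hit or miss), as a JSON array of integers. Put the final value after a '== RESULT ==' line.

Trace the traversal:
N0 x:[16,56] y:[71/3,110/3] z:[43/2,81/2] -> hit [71/3,110/3], descend [5, 17]
  N5 x:[39,56] y:[71/3,107/3] z:[43/2,38] -> miss, prune
  N17 x:[16,41] y:[25,110/3] z:[53/2,81/2] -> hit [53/2,110/3], descend [11, 19]
    N11 x:[19,41] y:[33,110/3] z:[53/2,39] -> hit [33,110/3], descend [23, 27]
      N23 x:[33,41] y:[33,109/3] z:[61/2,39] -> hit [33,109/3], descend [10, 15]
        N10 x:[33,39] y:[33,35] z:[61/2,69/2] -> hit [33,69/2], descend [16, 20]
          N16 x:[33,38] y:[100/3,35] z:[32,69/2] -> hit [100/3,69/2] leaf, test {P10@t=100/3}
          N20 x:[38,39] y:[33,35] z:[61/2,67/2] -> miss, prune
        N15 x:[39,41] y:[106/3,109/3] z:[36,39] -> miss, prune
      N27 x:[19,34] y:[106/3,110/3] z:[53/2,69/2] -> miss, prune
    N19 x:[16,34] y:[25,27] z:[63/2,81/2] -> miss, prune

11 AABB tests over nodes [0, 5, 17, 11, 23, 10, 16, 20, 15, 27, 19]; 1 leaf entered; closest P10.

== RESULT ==
[0, 5, 17, 11, 23, 10, 16, 20, 15, 27, 19]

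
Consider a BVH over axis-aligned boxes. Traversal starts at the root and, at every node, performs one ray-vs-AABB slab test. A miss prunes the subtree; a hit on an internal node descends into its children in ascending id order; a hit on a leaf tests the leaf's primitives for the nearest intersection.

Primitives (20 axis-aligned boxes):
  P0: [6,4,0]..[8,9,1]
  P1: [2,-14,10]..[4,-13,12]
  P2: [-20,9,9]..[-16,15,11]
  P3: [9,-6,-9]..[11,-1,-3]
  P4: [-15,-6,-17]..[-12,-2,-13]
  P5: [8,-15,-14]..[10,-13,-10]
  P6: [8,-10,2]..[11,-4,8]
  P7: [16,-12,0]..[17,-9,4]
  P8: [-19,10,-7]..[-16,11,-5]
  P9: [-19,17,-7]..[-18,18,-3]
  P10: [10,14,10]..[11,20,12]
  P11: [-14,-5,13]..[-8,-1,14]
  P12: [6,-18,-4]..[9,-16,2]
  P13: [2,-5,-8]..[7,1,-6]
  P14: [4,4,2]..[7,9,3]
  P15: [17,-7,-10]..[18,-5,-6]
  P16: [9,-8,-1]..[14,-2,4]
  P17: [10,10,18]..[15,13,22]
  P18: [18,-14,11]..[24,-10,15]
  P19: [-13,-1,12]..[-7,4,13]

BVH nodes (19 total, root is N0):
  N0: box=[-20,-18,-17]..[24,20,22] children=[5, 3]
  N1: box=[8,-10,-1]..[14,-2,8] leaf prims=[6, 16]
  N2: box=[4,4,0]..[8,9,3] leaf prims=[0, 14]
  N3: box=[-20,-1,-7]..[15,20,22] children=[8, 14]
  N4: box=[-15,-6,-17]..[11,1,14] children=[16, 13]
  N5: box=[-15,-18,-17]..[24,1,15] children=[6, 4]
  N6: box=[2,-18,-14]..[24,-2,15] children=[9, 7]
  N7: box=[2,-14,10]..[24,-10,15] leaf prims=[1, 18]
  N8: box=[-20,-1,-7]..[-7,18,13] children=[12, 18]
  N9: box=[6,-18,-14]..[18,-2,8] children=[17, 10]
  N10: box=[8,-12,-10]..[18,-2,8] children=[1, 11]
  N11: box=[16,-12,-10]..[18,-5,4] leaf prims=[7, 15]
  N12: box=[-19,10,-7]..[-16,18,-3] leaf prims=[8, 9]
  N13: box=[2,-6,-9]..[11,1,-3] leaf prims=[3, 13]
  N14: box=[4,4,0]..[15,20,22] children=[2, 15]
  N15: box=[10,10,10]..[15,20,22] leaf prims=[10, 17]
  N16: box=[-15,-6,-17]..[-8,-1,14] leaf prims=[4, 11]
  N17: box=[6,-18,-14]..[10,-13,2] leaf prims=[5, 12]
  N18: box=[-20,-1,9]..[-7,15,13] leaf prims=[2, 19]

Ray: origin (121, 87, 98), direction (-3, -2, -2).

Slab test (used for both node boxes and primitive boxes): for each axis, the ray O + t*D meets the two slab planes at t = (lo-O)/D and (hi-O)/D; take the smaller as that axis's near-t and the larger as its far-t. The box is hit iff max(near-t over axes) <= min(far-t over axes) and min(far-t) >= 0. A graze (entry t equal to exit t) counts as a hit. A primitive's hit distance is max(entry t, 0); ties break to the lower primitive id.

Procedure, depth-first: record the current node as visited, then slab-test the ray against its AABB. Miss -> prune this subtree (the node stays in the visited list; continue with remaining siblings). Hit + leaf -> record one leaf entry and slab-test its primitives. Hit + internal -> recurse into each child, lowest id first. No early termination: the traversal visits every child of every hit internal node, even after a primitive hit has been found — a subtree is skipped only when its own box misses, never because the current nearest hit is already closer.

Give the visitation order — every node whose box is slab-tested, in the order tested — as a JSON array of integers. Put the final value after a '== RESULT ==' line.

Trace the traversal:
N0 x:[97/3,47] y:[67/2,105/2] z:[38,115/2] -> hit [38,47], descend [3, 5]
  N3 x:[106/3,47] y:[67/2,44] z:[38,105/2] -> hit [38,44], descend [8, 14]
    N8 x:[128/3,47] y:[69/2,44] z:[85/2,105/2] -> hit [128/3,44], descend [12, 18]
      N12 x:[137/3,140/3] y:[69/2,77/2] z:[101/2,105/2] -> miss, prune
      N18 x:[128/3,47] y:[36,44] z:[85/2,89/2] -> hit [128/3,44] leaf, test {P2(miss), P19@t=128/3}
    N14 x:[106/3,39] y:[67/2,83/2] z:[38,49] -> hit [38,39], descend [2, 15]
      N2 x:[113/3,39] y:[39,83/2] z:[95/2,49] -> miss, prune
      N15 x:[106/3,37] y:[67/2,77/2] z:[38,44] -> miss, prune
  N5 x:[97/3,136/3] y:[43,105/2] z:[83/2,115/2] -> hit [43,136/3], descend [4, 6]
    N4 x:[110/3,136/3] y:[43,93/2] z:[42,115/2] -> hit [43,136/3], descend [13, 16]
      N13 x:[110/3,119/3] y:[43,93/2] z:[101/2,107/2] -> miss, prune
      N16 x:[43,136/3] y:[44,93/2] z:[42,115/2] -> hit [44,136/3] leaf, test {P4(miss), P11(miss)}
    N6 x:[97/3,119/3] y:[89/2,105/2] z:[83/2,56] -> miss, prune

Summary -> nodes [0, 3, 8, 12, 18, 14, 2, 15, 5, 4, 13, 16, 6]; box-tests=13; leaf-entries=2; first=P19

== RESULT ==
[0, 3, 8, 12, 18, 14, 2, 15, 5, 4, 13, 16, 6]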